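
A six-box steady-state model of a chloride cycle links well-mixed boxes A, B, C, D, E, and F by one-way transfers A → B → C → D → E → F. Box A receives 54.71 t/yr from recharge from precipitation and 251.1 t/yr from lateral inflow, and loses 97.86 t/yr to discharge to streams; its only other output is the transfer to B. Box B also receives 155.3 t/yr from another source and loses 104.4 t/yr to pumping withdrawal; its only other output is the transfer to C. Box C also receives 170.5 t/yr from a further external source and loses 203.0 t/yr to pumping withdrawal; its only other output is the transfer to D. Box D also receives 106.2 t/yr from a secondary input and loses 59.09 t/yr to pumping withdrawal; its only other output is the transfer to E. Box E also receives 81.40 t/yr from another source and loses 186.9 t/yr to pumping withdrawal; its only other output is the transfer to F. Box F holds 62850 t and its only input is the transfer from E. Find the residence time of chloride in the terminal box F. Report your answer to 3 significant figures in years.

Box A: F(A→B) = (54.71 + 251.1) − 97.86 = 207.95 t/yr.
Box B: F(B→C) = (207.95 + 155.3) − 104.4 = 258.85 t/yr.
Box C: F(C→D) = (258.85 + 170.5) − 203.0 = 226.35 t/yr.
Box D: F(D→E) = (226.35 + 106.2) − 59.09 = 273.46 t/yr.
Box E: F(E→F) = (273.46 + 81.40) − 186.9 = 167.96 t/yr.
Box F throughput = its input = 167.96 t/yr; τ = 62850 / 167.96 = 374.2 yr.

374 yr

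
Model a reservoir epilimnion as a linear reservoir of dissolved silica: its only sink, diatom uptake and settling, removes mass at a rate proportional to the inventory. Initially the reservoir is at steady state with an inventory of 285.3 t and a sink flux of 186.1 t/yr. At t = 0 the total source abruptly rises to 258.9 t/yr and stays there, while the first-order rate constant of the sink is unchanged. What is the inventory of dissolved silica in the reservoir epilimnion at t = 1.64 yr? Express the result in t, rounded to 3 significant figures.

359 t

The sink rate constant is k = F₀/M₀ = 186.1/285.3 = 0.6523 yr⁻¹.
Solving dM/dt = F₁ − kM with M(0) = M₀ gives M(t) = F₁/k + (M₀ − F₁/k)·e^(−kt).
F₁/k = 258.9/0.6523 = 396.91 t; kt = 0.6523 × 1.64 = 1.070, e^(−kt) = 0.3431.
M(1.64) = 396.91 + (285.3 − 396.91) × 0.3431 = 396.91 − 38.29 = 358.62 t.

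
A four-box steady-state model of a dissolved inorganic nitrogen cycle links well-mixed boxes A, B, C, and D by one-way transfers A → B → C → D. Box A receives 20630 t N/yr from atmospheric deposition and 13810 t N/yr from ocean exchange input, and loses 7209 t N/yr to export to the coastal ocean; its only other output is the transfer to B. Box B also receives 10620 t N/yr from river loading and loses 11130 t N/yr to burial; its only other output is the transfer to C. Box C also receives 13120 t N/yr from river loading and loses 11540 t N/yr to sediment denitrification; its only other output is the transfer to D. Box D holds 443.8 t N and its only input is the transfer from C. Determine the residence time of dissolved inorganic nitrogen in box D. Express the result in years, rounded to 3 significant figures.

Box A: F(A→B) = (20630 + 13810) − 7209 = 27231 t N/yr.
Box B: F(B→C) = (27231 + 10620) − 11130 = 26721 t N/yr.
Box C: F(C→D) = (26721 + 13120) − 11540 = 28301 t N/yr.
Box D throughput = its input = 28301 t N/yr; τ = 443.8 / 28301 = 0.01568 yr.

0.0157 yr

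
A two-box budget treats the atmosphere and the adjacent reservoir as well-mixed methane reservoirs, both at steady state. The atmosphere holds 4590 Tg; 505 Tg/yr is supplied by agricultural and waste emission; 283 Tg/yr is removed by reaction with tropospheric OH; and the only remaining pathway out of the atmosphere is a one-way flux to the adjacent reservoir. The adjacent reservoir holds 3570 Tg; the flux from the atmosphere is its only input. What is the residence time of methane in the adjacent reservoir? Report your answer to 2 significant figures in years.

16 yr

Balance the atmosphere: ΣF_in = 505.00 Tg/yr.
Flux to the adjacent reservoir = ΣF_in − (283) = 222.00 Tg/yr.
At steady state the output of the adjacent reservoir equals its input, 222.00 Tg/yr.
τ = M / F = 3570 / 222.00 = 16.08 yr.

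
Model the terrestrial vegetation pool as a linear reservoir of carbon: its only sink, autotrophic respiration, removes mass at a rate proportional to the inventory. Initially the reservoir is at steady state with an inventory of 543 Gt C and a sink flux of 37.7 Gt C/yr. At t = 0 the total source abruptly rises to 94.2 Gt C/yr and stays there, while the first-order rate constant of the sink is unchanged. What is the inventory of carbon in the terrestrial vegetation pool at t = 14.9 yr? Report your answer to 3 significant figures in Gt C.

1070 Gt C

The sink rate constant is k = F₀/M₀ = 37.7/543 = 0.06943 yr⁻¹.
Solving dM/dt = F₁ − kM with M(0) = M₀ gives M(t) = F₁/k + (M₀ − F₁/k)·e^(−kt).
F₁/k = 94.2/0.06943 = 1356.8 Gt C; kt = 0.06943 × 14.9 = 1.034, e^(−kt) = 0.3554.
M(14.9) = 1356.8 + (543 − 1356.8) × 0.3554 = 1356.8 − 289.2 = 1067.6 Gt C.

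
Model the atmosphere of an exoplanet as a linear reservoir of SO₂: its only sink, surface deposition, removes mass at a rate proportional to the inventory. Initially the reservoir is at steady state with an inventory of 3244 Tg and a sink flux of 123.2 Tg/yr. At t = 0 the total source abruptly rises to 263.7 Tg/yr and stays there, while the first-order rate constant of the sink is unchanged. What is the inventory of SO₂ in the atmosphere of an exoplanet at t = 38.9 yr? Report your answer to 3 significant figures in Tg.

6100 Tg

Residence time τ = M₀/F₀ = 26.33 yr. The eventual steady state is M_∞ = M₀·(F₁/F₀) = 3244 × 263.7/123.2 = 6943.5 Tg.
The anomaly ΔM(t) = M(t) − M_∞ decays as ΔM₀·e^(−t/τ) with ΔM₀ = 3244 − 6943.5 = −3700 Tg.
At t = 38.9 yr, e^(−t/τ) = e^(−1.477) = 0.2282, so ΔM = −844.4 Tg and M = 6943.5 − 844.4 = 6099.1 Tg.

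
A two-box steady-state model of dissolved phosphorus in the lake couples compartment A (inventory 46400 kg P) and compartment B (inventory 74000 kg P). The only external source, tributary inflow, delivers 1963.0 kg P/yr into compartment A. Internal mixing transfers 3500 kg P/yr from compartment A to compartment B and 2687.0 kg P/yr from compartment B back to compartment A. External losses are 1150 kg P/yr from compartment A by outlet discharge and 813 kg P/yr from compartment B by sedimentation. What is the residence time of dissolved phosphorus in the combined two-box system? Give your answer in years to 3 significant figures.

61.3 yr

Treat the two boxes together as one reservoir: the mixing fluxes between them are internal recycling, so τ = ΣM / Σ(external losses).
M_total = 46400 + 74000 = 120400 kg P.
ΣF_external_out = 1150 + 813 = 1963.0 kg P/yr.
τ = M_total / ΣF_ext = 120400 / 1963.0 = 61.33 yr.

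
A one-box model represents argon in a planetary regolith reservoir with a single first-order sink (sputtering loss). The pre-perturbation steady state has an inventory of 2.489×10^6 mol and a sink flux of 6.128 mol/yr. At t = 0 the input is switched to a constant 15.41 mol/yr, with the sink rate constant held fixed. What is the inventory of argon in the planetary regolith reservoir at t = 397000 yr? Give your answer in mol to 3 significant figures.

4.84×10^6 mol

τ = M₀/F₀ = 2.489×10^6/6.128 = 406200 yr; rate constant k = 1/τ.
New steady state M_∞ = F₁/k = F₁·τ = 15.41 × 406200 = 6.2591×10^6 mol.
M(t) = M_∞ + (M₀ − M_∞)·e^(−t/τ); t/τ = 397000/406200 = 0.9774, so e^(−t/τ) = 0.3763.
M(t) = 6.2591×10^6 − 3.770×10^6 × 0.3763 = 4.8405×10^6 mol.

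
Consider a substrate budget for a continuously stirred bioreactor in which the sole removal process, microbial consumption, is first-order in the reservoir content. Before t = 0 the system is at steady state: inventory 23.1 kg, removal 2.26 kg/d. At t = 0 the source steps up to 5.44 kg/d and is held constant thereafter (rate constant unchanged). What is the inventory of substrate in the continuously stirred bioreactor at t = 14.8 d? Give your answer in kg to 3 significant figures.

Residence time τ = M₀/F₀ = 10.22 d. The eventual steady state is M_∞ = M₀·(F₁/F₀) = 23.1 × 5.44/2.26 = 55.604 kg.
The anomaly ΔM(t) = M(t) − M_∞ decays as ΔM₀·e^(−t/τ) with ΔM₀ = 23.1 − 55.604 = −32.50 kg.
At t = 14.8 d, e^(−t/τ) = e^(−1.448) = 0.2350, so ΔM = −7.640 kg and M = 55.604 − 7.640 = 47.964 kg.

48.0 kg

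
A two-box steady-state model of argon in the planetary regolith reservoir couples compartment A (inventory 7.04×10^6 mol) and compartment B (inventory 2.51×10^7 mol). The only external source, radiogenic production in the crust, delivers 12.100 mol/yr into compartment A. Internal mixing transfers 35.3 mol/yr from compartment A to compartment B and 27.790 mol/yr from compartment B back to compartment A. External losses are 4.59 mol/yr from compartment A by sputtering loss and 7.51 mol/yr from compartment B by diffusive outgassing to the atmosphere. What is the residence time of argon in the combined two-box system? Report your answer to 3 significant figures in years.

Residence time in the combined system uses the total inventory and the total *external* removal — internal exchanges between the two boxes cancel.
M_total = 7.04×10^6 + 2.51×10^7 = 3.2140×10^7 mol.
ΣF_external_out = 4.59 + 7.51 = 12.100 mol/yr.
τ = M_total / ΣF_ext = 3.2140×10^7 / 12.100 = 2.656×10^6 yr.

2.66×10^6 yr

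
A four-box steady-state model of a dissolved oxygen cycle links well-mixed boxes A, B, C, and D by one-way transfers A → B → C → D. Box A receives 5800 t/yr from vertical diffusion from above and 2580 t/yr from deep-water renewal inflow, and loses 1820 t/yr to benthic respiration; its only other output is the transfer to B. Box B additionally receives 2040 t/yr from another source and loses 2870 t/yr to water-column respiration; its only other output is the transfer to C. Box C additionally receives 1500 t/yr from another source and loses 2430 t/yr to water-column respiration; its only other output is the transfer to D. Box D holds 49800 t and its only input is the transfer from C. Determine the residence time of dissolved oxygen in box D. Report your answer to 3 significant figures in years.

10.4 yr

Box A: F(A→B) = (5800 + 2580) − 1820 = 6560.0 t/yr.
Box B: F(B→C) = (6560.0 + 2040) − 2870 = 5730.0 t/yr.
Box C: F(C→D) = (5730.0 + 1500) − 2430 = 4800.0 t/yr.
Box D throughput = its input = 4800.0 t/yr; τ = 49800 / 4800.0 = 10.38 yr.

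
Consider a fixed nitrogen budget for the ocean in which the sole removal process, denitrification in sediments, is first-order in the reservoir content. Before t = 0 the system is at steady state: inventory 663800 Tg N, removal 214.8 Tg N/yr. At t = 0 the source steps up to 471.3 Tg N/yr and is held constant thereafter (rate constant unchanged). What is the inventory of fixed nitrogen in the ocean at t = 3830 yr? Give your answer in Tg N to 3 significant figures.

The sink rate constant is k = F₀/M₀ = 214.8/663800 = 0.0003236 yr⁻¹.
Solving dM/dt = F₁ − kM with M(0) = M₀ gives M(t) = F₁/k + (M₀ − F₁/k)·e^(−kt).
F₁/k = 471.3/0.0003236 = 1.4565×10^6 Tg N; kt = 0.0003236 × 3830 = 1.239, e^(−kt) = 0.2896.
M(3830) = 1.4565×10^6 + (663800 − 1.4565×10^6) × 0.2896 = 1.4565×10^6 − 229500 = 1.2269×10^6 Tg N.

1.23×10^6 Tg N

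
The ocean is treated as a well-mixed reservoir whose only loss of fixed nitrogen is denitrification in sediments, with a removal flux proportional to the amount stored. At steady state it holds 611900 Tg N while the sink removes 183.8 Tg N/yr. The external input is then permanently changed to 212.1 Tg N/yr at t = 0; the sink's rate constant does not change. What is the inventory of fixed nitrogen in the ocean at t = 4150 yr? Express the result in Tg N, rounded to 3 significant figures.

Residence time τ = M₀/F₀ = 3329 yr. The eventual steady state is M_∞ = M₀·(F₁/F₀) = 611900 × 212.1/183.8 = 706120 Tg N.
The anomaly ΔM(t) = M(t) − M_∞ decays as ΔM₀·e^(−t/τ) with ΔM₀ = 611900 − 706120 = −94220 Tg N.
At t = 4150 yr, e^(−t/τ) = e^(−1.247) = 0.2875, so ΔM = −27090 Tg N and M = 706120 − 27090 = 679030 Tg N.

679000 Tg N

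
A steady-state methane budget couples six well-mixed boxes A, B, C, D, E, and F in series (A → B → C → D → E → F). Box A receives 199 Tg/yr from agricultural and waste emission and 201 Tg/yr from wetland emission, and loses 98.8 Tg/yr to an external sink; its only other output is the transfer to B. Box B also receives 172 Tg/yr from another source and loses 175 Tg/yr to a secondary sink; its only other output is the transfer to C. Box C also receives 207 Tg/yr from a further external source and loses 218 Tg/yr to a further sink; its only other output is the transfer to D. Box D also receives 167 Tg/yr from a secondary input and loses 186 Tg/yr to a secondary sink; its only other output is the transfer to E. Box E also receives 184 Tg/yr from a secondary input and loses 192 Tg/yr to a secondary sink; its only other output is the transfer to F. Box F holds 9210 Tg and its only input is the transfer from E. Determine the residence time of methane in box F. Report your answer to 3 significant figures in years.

Box A: F(A→B) = (199 + 201) − 98.8 = 301.20 Tg/yr.
Box B: F(B→C) = (301.20 + 172) − 175 = 298.20 Tg/yr.
Box C: F(C→D) = (298.20 + 207) − 218 = 287.20 Tg/yr.
Box D: F(D→E) = (287.20 + 167) − 186 = 268.20 Tg/yr.
Box E: F(E→F) = (268.20 + 184) − 192 = 260.20 Tg/yr.
Box F throughput = its input = 260.20 Tg/yr; τ = 9210 / 260.20 = 35.40 yr.

35.4 yr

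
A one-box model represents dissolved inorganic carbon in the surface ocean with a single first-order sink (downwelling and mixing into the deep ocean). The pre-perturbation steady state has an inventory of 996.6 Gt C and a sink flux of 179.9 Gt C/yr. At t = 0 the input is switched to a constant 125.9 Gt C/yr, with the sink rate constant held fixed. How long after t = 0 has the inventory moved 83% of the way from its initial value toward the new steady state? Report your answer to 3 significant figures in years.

9.82 yr

τ = M₀/F₀ = 996.6/179.9 = 5.540 yr.
The remaining gap fraction is e^(−t/τ); 83% covered ⇒ e^(−t/τ) = 0.170.
t = −τ ln(0.170) = 5.540 × 1.772 = 9.816 yr.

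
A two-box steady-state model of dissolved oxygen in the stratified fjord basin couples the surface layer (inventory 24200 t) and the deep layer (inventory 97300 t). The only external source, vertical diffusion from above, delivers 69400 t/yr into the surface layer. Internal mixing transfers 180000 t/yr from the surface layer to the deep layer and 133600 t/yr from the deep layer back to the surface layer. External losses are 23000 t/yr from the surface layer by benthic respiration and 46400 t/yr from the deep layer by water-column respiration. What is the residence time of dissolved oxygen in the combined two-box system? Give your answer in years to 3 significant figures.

For the system as a whole, the A↔B exchange is internal and contributes nothing to the throughput; only the external sinks remove mass.
M_total = 24200 + 97300 = 121500 t.
ΣF_external_out = 23000 + 46400 = 69400 t/yr.
τ = M_total / ΣF_ext = 121500 / 69400 = 1.751 yr.

1.75 yr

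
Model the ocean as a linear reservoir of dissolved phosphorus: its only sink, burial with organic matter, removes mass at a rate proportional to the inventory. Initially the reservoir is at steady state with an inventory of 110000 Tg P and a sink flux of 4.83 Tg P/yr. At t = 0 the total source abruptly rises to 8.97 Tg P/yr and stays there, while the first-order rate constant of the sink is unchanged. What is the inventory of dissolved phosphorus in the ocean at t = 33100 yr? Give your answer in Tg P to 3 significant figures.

182000 Tg P

Residence time τ = M₀/F₀ = 22770 yr. The eventual steady state is M_∞ = M₀·(F₁/F₀) = 110000 × 8.97/4.83 = 204290 Tg P.
The anomaly ΔM(t) = M(t) − M_∞ decays as ΔM₀·e^(−t/τ) with ΔM₀ = 110000 − 204290 = −94290 Tg P.
At t = 33100 yr, e^(−t/τ) = e^(−1.453) = 0.2338, so ΔM = −22040 Tg P and M = 204290 − 22040 = 182240 Tg P.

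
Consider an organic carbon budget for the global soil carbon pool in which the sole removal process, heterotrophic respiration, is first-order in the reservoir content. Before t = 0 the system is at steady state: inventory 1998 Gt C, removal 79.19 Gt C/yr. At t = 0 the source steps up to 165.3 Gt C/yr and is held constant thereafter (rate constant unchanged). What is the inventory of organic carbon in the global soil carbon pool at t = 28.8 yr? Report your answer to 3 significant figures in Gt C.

τ = M₀/F₀ = 1998/79.19 = 25.23 yr; rate constant k = 1/τ.
New steady state M_∞ = F₁/k = F₁·τ = 165.3 × 25.23 = 4170.6 Gt C.
M(t) = M_∞ + (M₀ − M_∞)·e^(−t/τ); t/τ = 28.8/25.23 = 1.141, so e^(−t/τ) = 0.3193.
M(t) = 4170.6 − 2173 × 0.3193 = 3476.8 Gt C.

3480 Gt C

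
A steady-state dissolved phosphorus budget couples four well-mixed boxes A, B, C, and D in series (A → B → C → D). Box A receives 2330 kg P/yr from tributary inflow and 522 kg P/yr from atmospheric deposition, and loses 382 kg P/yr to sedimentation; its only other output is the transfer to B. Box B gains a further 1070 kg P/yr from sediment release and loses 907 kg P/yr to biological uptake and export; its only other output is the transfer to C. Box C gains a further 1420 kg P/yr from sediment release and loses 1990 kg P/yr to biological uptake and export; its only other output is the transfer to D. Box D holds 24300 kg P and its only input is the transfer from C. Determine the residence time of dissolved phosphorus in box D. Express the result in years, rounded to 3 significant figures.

11.8 yr

Box A: F(A→B) = (2330 + 522) − 382 = 2470.0 kg P/yr.
Box B: F(B→C) = (2470.0 + 1070) − 907 = 2633.0 kg P/yr.
Box C: F(C→D) = (2633.0 + 1420) − 1990 = 2063.0 kg P/yr.
Box D throughput = its input = 2063.0 kg P/yr; τ = 24300 / 2063.0 = 11.78 yr.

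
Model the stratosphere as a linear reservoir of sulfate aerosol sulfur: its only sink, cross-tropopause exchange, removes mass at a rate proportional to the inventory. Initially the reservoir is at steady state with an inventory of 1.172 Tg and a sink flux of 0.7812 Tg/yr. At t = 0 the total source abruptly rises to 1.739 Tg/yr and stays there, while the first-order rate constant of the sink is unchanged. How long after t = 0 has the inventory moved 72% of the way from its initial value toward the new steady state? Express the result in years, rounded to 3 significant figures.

τ = M₀/F₀ = 1.172/0.7812 = 1.500 yr.
The remaining gap fraction is e^(−t/τ); 72% covered ⇒ e^(−t/τ) = 0.280.
t = −τ ln(0.280) = 1.500 × 1.273 = 1.910 yr.

1.91 yr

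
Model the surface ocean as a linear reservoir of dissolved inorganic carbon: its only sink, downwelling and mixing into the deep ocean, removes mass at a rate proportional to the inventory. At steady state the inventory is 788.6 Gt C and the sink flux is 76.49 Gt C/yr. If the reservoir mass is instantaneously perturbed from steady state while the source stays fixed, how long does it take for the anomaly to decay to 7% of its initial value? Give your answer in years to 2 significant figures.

27 yr

For a linear reservoir the anomaly decays as exp(−t/τ) with τ = M/F = 788.6/76.49 = 10.31 yr.
exp(−t/τ) = 0.07 ⇒ t = −τ ln(0.07) = 10.31 × 2.659 = 27.42 yr.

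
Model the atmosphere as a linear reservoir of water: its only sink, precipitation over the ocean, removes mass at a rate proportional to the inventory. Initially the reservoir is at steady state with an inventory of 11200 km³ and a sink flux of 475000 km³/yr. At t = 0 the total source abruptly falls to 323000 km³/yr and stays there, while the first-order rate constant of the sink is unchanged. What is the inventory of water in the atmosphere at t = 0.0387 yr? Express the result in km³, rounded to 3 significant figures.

The sink rate constant is k = F₀/M₀ = 475000/11200 = 42.41 yr⁻¹.
Solving dM/dt = F₁ − kM with M(0) = M₀ gives M(t) = F₁/k + (M₀ − F₁/k)·e^(−kt).
F₁/k = 323000/42.41 = 7616.0 km³; kt = 42.41 × 0.0387 = 1.641, e^(−kt) = 0.1937.
M(0.0387) = 7616.0 + (11200 − 7616.0) × 0.1937 = 7616.0 + 694.3 = 8310.3 km³.

8310 km³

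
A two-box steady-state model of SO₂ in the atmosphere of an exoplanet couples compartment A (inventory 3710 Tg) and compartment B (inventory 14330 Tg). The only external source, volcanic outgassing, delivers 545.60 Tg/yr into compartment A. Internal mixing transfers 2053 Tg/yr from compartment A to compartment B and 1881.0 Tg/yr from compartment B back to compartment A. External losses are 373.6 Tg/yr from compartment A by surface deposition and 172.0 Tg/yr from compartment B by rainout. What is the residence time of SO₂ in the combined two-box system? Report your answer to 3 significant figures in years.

Residence time in the combined system uses the total inventory and the total *external* removal — internal exchanges between the two boxes cancel.
M_total = 3710 + 14330 = 18040 Tg.
ΣF_external_out = 373.6 + 172.0 = 545.60 Tg/yr.
τ = M_total / ΣF_ext = 18040 / 545.60 = 33.06 yr.

33.1 yr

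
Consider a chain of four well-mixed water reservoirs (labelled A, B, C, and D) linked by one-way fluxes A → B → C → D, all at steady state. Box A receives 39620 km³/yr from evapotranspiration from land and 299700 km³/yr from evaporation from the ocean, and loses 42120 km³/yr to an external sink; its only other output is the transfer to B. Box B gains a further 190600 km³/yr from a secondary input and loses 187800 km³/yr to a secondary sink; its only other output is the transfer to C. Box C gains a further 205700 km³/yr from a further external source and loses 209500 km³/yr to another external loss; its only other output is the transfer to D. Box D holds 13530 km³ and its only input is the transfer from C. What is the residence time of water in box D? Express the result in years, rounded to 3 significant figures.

Box A: F(A→B) = (39620 + 299700) − 42120 = 297200 km³/yr.
Box B: F(B→C) = (297200 + 190600) − 187800 = 300000 km³/yr.
Box C: F(C→D) = (300000 + 205700) − 209500 = 296200 km³/yr.
Box D throughput = its input = 296200 km³/yr; τ = 13530 / 296200 = 0.04568 yr.

0.0457 yr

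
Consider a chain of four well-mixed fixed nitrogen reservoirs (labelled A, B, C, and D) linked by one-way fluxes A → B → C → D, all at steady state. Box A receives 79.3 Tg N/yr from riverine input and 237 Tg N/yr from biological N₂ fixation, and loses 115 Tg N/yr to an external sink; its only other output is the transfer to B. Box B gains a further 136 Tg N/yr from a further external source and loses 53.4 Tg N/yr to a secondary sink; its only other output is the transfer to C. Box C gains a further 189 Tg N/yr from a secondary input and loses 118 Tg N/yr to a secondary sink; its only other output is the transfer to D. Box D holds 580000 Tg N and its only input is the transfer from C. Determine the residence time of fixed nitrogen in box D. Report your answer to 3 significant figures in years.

1630 yr

Box A: F(A→B) = (79.3 + 237) − 115 = 201.30 Tg N/yr.
Box B: F(B→C) = (201.30 + 136) − 53.4 = 283.90 Tg N/yr.
Box C: F(C→D) = (283.90 + 189) − 118 = 354.90 Tg N/yr.
Box D throughput = its input = 354.90 Tg N/yr; τ = 580000 / 354.90 = 1634 yr.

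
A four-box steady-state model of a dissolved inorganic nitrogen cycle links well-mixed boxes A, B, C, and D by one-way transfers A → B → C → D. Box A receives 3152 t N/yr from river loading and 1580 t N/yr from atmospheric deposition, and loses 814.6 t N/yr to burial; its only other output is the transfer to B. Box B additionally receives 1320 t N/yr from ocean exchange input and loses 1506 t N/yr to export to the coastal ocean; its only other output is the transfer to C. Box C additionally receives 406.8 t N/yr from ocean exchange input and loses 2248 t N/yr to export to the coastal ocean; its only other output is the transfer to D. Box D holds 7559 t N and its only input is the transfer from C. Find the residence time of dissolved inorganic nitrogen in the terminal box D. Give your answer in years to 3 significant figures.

4.00 yr

Box A: F(A→B) = (3152 + 1580) − 814.6 = 3917.4 t N/yr.
Box B: F(B→C) = (3917.4 + 1320) − 1506 = 3731.4 t N/yr.
Box C: F(C→D) = (3731.4 + 406.8) − 2248 = 1890.2 t N/yr.
Box D throughput = its input = 1890.2 t N/yr; τ = 7559 / 1890.2 = 3.999 yr.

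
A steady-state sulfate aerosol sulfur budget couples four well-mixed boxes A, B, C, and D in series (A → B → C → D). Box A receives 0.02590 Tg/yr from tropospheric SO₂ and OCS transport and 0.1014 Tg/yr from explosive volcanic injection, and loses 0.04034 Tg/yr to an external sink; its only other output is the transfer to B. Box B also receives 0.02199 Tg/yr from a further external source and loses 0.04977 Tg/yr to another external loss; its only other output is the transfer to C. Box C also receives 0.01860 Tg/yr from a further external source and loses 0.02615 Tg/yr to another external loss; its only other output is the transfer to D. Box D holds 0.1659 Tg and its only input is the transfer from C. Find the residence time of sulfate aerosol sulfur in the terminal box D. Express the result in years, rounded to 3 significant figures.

3.21 yr

Box A: F(A→B) = (0.02590 + 0.1014) − 0.04034 = 0.086960 Tg/yr.
Box B: F(B→C) = (0.086960 + 0.02199) − 0.04977 = 0.059180 Tg/yr.
Box C: F(C→D) = (0.059180 + 0.01860) − 0.02615 = 0.051630 Tg/yr.
Box D throughput = its input = 0.051630 Tg/yr; τ = 0.1659 / 0.051630 = 3.213 yr.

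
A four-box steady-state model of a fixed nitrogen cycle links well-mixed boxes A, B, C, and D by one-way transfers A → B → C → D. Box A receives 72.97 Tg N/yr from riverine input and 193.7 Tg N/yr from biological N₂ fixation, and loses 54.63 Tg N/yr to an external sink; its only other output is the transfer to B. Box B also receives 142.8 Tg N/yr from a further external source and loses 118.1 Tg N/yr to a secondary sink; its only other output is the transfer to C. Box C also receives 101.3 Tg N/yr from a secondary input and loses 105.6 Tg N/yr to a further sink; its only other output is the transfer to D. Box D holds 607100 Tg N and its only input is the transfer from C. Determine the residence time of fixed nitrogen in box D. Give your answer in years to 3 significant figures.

2610 yr

Box A: F(A→B) = (72.97 + 193.7) − 54.63 = 212.04 Tg N/yr.
Box B: F(B→C) = (212.04 + 142.8) − 118.1 = 236.74 Tg N/yr.
Box C: F(C→D) = (236.74 + 101.3) − 105.6 = 232.44 Tg N/yr.
Box D throughput = its input = 232.44 Tg N/yr; τ = 607100 / 232.44 = 2612 yr.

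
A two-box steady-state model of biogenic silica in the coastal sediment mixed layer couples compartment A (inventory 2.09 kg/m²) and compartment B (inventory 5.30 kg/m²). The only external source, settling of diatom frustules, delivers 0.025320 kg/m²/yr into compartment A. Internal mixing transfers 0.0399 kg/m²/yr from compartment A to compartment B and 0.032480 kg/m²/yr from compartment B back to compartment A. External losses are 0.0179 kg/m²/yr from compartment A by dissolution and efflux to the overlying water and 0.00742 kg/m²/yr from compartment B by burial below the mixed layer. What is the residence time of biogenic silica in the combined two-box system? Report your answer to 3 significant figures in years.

Residence time in the combined system uses the total inventory and the total *external* removal — internal exchanges between the two boxes cancel.
M_total = 2.09 + 5.30 = 7.3900 kg/m².
ΣF_external_out = 0.0179 + 0.00742 = 0.025320 kg/m²/yr.
τ = M_total / ΣF_ext = 7.3900 / 0.025320 = 291.9 yr.

292 yr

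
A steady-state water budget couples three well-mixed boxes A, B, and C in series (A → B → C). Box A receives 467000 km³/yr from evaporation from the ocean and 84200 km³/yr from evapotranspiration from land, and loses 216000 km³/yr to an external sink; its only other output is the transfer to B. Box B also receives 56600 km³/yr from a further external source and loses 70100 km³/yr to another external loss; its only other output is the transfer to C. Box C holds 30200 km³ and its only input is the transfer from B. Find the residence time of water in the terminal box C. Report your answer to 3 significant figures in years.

Box A: F(A→B) = (467000 + 84200) − 216000 = 335200 km³/yr.
Box B: F(B→C) = (335200 + 56600) − 70100 = 321700 km³/yr.
Box C throughput = its input = 321700 km³/yr; τ = 30200 / 321700 = 0.09388 yr.

0.0939 yr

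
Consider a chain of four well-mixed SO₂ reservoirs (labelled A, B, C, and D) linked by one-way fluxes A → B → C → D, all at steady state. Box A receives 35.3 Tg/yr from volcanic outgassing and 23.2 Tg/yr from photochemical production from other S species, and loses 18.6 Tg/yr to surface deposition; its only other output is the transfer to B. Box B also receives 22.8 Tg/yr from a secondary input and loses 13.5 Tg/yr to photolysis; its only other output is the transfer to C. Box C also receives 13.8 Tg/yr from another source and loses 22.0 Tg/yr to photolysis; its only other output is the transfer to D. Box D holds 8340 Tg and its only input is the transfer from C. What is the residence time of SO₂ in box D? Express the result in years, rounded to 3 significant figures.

203 yr

Box A: F(A→B) = (35.3 + 23.2) − 18.6 = 39.900 Tg/yr.
Box B: F(B→C) = (39.900 + 22.8) − 13.5 = 49.200 Tg/yr.
Box C: F(C→D) = (49.200 + 13.8) − 22.0 = 41.000 Tg/yr.
Box D throughput = its input = 41.000 Tg/yr; τ = 8340 / 41.000 = 203.4 yr.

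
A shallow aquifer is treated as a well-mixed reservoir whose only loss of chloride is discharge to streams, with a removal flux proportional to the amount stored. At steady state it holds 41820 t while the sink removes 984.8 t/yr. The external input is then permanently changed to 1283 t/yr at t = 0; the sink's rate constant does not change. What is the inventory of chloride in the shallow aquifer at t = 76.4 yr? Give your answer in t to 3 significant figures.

τ = M₀/F₀ = 41820/984.8 = 42.47 yr; rate constant k = 1/τ.
New steady state M_∞ = F₁/k = F₁·τ = 1283 × 42.47 = 54483 t.
M(t) = M_∞ + (M₀ − M_∞)·e^(−t/τ); t/τ = 76.4/42.47 = 1.799, so e^(−t/τ) = 0.1654.
M(t) = 54483 − 12660 × 0.1654 = 52388 t.

52400 t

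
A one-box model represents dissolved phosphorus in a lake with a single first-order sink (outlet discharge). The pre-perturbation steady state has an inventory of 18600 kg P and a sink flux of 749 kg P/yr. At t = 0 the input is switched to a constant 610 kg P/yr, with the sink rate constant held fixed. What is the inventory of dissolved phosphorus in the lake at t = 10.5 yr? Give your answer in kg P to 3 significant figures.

τ = M₀/F₀ = 18600/749 = 24.83 yr; rate constant k = 1/τ.
New steady state M_∞ = F₁/k = F₁·τ = 610 × 24.83 = 15148 kg P.
M(t) = M_∞ + (M₀ − M_∞)·e^(−t/τ); t/τ = 10.5/24.83 = 0.4228, so e^(−t/τ) = 0.6552.
M(t) = 15148 + 3452 × 0.6552 = 17410 kg P.

17400 kg P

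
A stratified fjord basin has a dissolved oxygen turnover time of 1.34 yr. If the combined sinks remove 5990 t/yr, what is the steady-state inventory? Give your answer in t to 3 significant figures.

8030 t

τ = M/F ⇒ M = τ × F = 1.34 × 5990 = 8027 t.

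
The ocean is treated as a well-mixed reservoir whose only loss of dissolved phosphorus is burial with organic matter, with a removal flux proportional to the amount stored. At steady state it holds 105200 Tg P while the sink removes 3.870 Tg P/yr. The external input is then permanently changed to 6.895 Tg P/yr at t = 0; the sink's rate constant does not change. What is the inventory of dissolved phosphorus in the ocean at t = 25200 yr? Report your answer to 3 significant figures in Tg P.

Residence time τ = M₀/F₀ = 27180 yr. The eventual steady state is M_∞ = M₀·(F₁/F₀) = 105200 × 6.895/3.870 = 187430 Tg P.
The anomaly ΔM(t) = M(t) − M_∞ decays as ΔM₀·e^(−t/τ) with ΔM₀ = 105200 − 187430 = −82230 Tg P.
At t = 25200 yr, e^(−t/τ) = e^(−0.9270) = 0.3957, so ΔM = −32540 Tg P and M = 187430 − 32540 = 154890 Tg P.

155000 Tg P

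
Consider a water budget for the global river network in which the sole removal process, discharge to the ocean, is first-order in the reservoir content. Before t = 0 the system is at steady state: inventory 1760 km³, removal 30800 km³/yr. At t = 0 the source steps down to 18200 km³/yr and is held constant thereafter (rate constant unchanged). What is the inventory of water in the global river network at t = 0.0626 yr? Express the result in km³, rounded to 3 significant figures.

1280 km³

The sink rate constant is k = F₀/M₀ = 30800/1760 = 17.50 yr⁻¹.
Solving dM/dt = F₁ − kM with M(0) = M₀ gives M(t) = F₁/k + (M₀ − F₁/k)·e^(−kt).
F₁/k = 18200/17.50 = 1040.0 km³; kt = 17.50 × 0.0626 = 1.096, e^(−kt) = 0.3344.
M(0.0626) = 1040.0 + (1760 − 1040.0) × 0.3344 = 1040.0 + 240.7 = 1280.7 km³.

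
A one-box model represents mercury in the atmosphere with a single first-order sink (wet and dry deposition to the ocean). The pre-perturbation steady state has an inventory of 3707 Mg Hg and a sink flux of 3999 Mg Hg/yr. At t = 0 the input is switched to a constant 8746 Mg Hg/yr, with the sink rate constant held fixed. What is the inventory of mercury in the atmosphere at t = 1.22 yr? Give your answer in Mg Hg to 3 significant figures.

6930 Mg Hg

The sink rate constant is k = F₀/M₀ = 3999/3707 = 1.079 yr⁻¹.
Solving dM/dt = F₁ − kM with M(0) = M₀ gives M(t) = F₁/k + (M₀ − F₁/k)·e^(−kt).
F₁/k = 8746/1.079 = 8107.4 Mg Hg; kt = 1.079 × 1.22 = 1.316, e^(−kt) = 0.2682.
M(1.22) = 8107.4 + (3707 − 8107.4) × 0.2682 = 8107.4 − 1180 = 6927.3 Mg Hg.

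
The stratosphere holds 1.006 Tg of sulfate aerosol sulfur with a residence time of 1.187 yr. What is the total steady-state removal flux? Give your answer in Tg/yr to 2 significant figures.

0.85 Tg/yr

F = M / τ = 1.006 / 1.187 = 0.8475 Tg/yr.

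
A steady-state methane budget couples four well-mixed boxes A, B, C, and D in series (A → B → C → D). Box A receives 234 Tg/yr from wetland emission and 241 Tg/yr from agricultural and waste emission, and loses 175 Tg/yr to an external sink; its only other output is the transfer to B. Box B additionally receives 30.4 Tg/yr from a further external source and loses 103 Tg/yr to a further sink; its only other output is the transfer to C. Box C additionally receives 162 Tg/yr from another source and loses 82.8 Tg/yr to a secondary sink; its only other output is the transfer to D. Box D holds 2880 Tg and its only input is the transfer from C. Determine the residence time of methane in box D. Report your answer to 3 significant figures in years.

Box A: F(A→B) = (234 + 241) − 175 = 300.00 Tg/yr.
Box B: F(B→C) = (300.00 + 30.4) − 103 = 227.40 Tg/yr.
Box C: F(C→D) = (227.40 + 162) − 82.8 = 306.60 Tg/yr.
Box D throughput = its input = 306.60 Tg/yr; τ = 2880 / 306.60 = 9.393 yr.

9.39 yr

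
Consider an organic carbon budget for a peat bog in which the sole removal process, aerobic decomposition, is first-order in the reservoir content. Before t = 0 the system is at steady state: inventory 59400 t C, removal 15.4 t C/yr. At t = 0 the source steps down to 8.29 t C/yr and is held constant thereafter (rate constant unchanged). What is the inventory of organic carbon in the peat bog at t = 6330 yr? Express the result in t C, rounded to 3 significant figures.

Residence time τ = M₀/F₀ = 3857 yr. The eventual steady state is M_∞ = M₀·(F₁/F₀) = 59400 × 8.29/15.4 = 31976 t C.
The anomaly ΔM(t) = M(t) − M_∞ decays as ΔM₀·e^(−t/τ) with ΔM₀ = 59400 − 31976 = 27420 t C.
At t = 6330 yr, e^(−t/τ) = e^(−1.641) = 0.1938, so ΔM = 5314 t C and M = 31976 + 5314 = 37290 t C.

37300 t C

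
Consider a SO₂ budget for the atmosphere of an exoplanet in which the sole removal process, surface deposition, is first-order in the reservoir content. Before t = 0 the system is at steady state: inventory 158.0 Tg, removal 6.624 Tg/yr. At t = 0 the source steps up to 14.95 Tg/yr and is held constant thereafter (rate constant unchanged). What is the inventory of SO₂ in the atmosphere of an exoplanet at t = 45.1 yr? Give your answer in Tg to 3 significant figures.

Residence time τ = M₀/F₀ = 23.85 yr. The eventual steady state is M_∞ = M₀·(F₁/F₀) = 158.0 × 14.95/6.624 = 356.60 Tg.
The anomaly ΔM(t) = M(t) − M_∞ decays as ΔM₀·e^(−t/τ) with ΔM₀ = 158.0 − 356.60 = −198.6 Tg.
At t = 45.1 yr, e^(−t/τ) = e^(−1.891) = 0.1510, so ΔM = −29.98 Tg and M = 356.60 − 29.98 = 326.62 Tg.

327 Tg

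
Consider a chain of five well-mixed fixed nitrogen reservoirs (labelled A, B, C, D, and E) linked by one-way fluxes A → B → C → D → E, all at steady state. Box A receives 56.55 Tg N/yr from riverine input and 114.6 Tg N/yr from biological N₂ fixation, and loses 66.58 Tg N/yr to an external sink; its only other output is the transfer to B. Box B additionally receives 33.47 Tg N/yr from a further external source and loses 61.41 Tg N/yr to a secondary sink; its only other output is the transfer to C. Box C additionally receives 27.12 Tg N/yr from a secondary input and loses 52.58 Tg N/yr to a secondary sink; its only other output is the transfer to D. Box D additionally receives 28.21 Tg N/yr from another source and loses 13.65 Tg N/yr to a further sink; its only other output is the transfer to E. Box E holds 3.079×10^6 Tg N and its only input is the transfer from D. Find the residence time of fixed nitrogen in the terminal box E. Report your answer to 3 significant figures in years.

46800 yr

Box A: F(A→B) = (56.55 + 114.6) − 66.58 = 104.57 Tg N/yr.
Box B: F(B→C) = (104.57 + 33.47) − 61.41 = 76.630 Tg N/yr.
Box C: F(C→D) = (76.630 + 27.12) − 52.58 = 51.170 Tg N/yr.
Box D: F(D→E) = (51.170 + 28.21) − 13.65 = 65.730 Tg N/yr.
Box E throughput = its input = 65.730 Tg N/yr; τ = 3.079×10^6 / 65.730 = 46840 yr.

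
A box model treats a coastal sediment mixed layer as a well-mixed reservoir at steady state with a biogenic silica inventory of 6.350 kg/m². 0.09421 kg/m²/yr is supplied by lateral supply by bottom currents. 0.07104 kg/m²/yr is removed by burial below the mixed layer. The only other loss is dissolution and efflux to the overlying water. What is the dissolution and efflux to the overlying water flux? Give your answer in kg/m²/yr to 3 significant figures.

At steady state ΣF_in = ΣF_out.
ΣF_in = 0.094210 kg/m²/yr.
Dissolution and efflux to the overlying water flux = ΣF_in − (0.07104) = 0.094210 − 0.07104 = 0.02317 kg/m²/yr.

0.0232 kg/m²/yr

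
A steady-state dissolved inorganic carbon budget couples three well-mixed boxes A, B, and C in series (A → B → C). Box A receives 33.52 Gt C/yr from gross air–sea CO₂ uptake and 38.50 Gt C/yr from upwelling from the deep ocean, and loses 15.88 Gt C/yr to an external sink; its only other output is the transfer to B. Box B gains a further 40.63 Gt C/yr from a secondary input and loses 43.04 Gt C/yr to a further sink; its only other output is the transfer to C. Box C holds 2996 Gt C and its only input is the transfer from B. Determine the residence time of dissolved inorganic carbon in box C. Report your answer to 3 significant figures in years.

Box A: F(A→B) = (33.52 + 38.50) − 15.88 = 56.140 Gt C/yr.
Box B: F(B→C) = (56.140 + 40.63) − 43.04 = 53.730 Gt C/yr.
Box C throughput = its input = 53.730 Gt C/yr; τ = 2996 / 53.730 = 55.76 yr.

55.8 yr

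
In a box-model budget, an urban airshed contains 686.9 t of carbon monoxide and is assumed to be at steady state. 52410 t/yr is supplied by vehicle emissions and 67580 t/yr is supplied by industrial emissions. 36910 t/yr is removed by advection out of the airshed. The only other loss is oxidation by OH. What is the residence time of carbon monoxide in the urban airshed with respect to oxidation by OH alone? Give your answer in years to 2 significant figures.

At steady state ΣF_in = ΣF_out.
ΣF_in = 52410 + 67580 = 119990 t/yr.
Oxidation by OH flux = ΣF_in − (36910) = 119990 − 36910 = 83080 t/yr.
τ = M / F = 686.9 / 83080 = 0.008268 yr.

0.0083 yr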